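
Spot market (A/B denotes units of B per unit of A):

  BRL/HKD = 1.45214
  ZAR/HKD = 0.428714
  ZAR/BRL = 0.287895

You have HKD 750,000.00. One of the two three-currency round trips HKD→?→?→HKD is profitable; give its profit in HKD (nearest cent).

Profitable loop is HKD → BRL → ZAR → HKD:
HKD 750,000.00 ÷ 1.45214 = BRL 516,479.13
BRL 516,479.13 ÷ 0.287895 = ZAR 1,793,984.36
ZAR 1,793,984.36 × 0.428714 = HKD 769,106.21
Profit = HKD 769,106.21 − HKD 750,000.00

Profit: HKD 19,106.21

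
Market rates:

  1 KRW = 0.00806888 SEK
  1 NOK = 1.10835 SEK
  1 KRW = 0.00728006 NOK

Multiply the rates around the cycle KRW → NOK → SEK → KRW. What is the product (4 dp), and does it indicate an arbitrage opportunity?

Around KRW → NOK → SEK → KRW: 1 × 0.00728006 × 1.10835 ÷ 0.00806888 = 0.999997
Product ≈ 1 (deviation 0.000%, within rounding noise).

1.0000 (no arbitrage)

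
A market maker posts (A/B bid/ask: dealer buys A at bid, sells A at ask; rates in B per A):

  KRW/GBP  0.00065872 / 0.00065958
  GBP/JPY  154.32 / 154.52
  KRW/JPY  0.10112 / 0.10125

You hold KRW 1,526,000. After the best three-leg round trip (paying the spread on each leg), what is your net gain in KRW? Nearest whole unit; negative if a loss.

Best loop KRW → GBP → JPY → KRW:
KRW 1,526,000 × 0.00065872 (sell KRW at bid) = GBP 1,005.21
GBP 1,005.21 × 154.32 (sell GBP at bid) = JPY 155,124
JPY 155,124 ÷ 0.10125 (buy KRW at ask) = KRW 1,532,084

Net profit: KRW 6,084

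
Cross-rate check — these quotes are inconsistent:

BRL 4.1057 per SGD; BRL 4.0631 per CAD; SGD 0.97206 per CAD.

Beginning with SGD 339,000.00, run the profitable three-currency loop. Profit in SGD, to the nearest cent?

Profit: SGD 6,125.40

Profitable loop is SGD → CAD → BRL → SGD:
SGD 339,000.00 ÷ 0.97206 = CAD 348,743.90
CAD 348,743.90 × 4.0631 = BRL 1,416,981.36
BRL 1,416,981.36 ÷ 4.1057 = SGD 345,125.40
Profit = SGD 345,125.40 − SGD 339,000.00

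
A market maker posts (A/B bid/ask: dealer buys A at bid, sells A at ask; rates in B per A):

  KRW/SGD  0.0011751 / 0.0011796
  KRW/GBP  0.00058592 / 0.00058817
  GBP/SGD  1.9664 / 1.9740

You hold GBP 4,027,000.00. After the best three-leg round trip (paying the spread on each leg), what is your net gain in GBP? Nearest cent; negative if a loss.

Best loop GBP → KRW → SGD → GBP:
GBP 4,027,000.00 ÷ 0.00058817 (buy KRW at ask) = KRW 6,846,659,979
KRW 6,846,659,979 × 0.0011751 (sell KRW at bid) = SGD 8,045,510.14
SGD 8,045,510.14 ÷ 1.9740 (buy GBP at ask) = GBP 4,075,739.69

Net profit: GBP 48,739.69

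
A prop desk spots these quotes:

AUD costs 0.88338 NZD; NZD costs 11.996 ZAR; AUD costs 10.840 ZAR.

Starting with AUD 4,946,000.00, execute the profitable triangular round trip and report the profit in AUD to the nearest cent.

Profitable loop is AUD → ZAR → NZD → AUD:
AUD 4,946,000.00 × 10.840 = ZAR 53,614,640.00
ZAR 53,614,640.00 ÷ 11.996 = NZD 4,469,376.46
NZD 4,469,376.46 ÷ 0.88338 = AUD 5,059,404.17
Profit = AUD 5,059,404.17 − AUD 4,946,000.00

Profit: AUD 113,404.17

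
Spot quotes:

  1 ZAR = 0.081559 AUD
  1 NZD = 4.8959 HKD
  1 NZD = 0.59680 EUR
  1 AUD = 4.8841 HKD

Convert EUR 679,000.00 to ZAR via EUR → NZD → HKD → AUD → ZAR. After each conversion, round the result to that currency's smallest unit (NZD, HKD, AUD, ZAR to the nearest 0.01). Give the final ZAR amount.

EUR 679,000.00 ÷ 0.59680 = NZD 1,137,734.58
NZD 1,137,734.58 × 4.8959 = HKD 5,570,234.73
HKD 5,570,234.73 ÷ 4.8841 = AUD 1,140,483.35
AUD 1,140,483.35 ÷ 0.081559 = ZAR 13,983,537.68

ZAR 13,983,537.68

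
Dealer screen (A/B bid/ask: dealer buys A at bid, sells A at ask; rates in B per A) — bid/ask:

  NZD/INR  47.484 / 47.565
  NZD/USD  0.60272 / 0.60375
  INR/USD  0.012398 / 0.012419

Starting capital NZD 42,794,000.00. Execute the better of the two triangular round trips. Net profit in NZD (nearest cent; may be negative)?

Best loop NZD → USD → INR → NZD:
NZD 42,794,000.00 × 0.60272 (sell NZD at bid) = USD 25,792,799.68
USD 25,792,799.68 ÷ 0.012419 (buy INR at ask) = INR 2,076,882,170.87
INR 2,076,882,170.87 ÷ 47.565 (buy NZD at ask) = NZD 43,664,084.32

Net profit: NZD 870,084.32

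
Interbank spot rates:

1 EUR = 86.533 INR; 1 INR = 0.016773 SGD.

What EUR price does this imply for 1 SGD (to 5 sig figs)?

1 SGD ÷ 0.016773 = 59.6196 INR
59.6196 INR ÷ 86.533 = 0.688981 EUR

SGD/EUR = 0.68898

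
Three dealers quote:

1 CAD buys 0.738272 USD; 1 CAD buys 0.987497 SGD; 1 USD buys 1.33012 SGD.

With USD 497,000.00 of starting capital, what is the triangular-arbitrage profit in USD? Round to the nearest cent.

Profitable loop is USD → CAD → SGD → USD:
USD 497,000.00 ÷ 0.738272 = CAD 673,193.62
CAD 673,193.62 × 0.987497 = SGD 664,776.68
SGD 664,776.68 ÷ 1.33012 = USD 499,787.00
Profit = USD 499,787.00 − USD 497,000.00

Profit: USD 2,787.00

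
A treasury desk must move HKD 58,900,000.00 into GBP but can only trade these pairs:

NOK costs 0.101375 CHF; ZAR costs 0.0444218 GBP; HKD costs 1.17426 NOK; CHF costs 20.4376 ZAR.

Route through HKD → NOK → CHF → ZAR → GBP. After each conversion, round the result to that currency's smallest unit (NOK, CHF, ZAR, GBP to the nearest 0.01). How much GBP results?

HKD 58,900,000.00 × 1.17426 = NOK 69,163,914.00
NOK 69,163,914.00 × 0.101375 = CHF 7,011,491.78
CHF 7,011,491.78 × 20.4376 = ZAR 143,298,064.40
ZAR 143,298,064.40 × 0.0444218 = GBP 6,365,557.96

GBP 6,365,557.96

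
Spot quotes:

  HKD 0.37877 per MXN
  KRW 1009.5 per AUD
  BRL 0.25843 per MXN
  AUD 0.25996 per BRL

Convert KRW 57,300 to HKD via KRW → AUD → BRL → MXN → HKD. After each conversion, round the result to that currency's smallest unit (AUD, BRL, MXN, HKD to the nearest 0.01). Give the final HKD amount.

HKD 320.01

KRW 57,300 ÷ 1009.5 = AUD 56.76
AUD 56.76 ÷ 0.25996 = BRL 218.34
BRL 218.34 ÷ 0.25843 = MXN 844.87
MXN 844.87 × 0.37877 = HKD 320.01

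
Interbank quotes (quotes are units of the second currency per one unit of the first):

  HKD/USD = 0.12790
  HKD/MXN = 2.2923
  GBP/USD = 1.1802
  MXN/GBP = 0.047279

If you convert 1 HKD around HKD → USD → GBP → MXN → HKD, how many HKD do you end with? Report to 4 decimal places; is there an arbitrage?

Around HKD → USD → GBP → MXN → HKD: 1 × 0.12790 ÷ 1.1802 ÷ 0.047279 ÷ 2.2923 = 0.999943
Product ≈ 1 (deviation 0.006%, within rounding noise).

0.9999 (no arbitrage)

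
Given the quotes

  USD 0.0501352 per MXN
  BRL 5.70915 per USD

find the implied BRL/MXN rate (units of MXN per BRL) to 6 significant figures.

BRL/MXN = 3.49370

1 BRL ÷ 5.70915 = 0.175157 USD
0.175157 USD ÷ 0.0501352 = 3.4937 MXN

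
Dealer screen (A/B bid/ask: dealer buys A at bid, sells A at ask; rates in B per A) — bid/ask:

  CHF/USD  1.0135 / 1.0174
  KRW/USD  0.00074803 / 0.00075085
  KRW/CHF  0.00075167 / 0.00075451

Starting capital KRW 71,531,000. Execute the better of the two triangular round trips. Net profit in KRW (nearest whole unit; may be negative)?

Best loop KRW → CHF → USD → KRW:
KRW 71,531,000 × 0.00075167 (sell KRW at bid) = CHF 53,767.71
CHF 53,767.71 × 1.0135 (sell CHF at bid) = USD 54,493.57
USD 54,493.57 ÷ 0.00075085 (buy KRW at ask) = KRW 72,575,842

Net profit: KRW 1,044,842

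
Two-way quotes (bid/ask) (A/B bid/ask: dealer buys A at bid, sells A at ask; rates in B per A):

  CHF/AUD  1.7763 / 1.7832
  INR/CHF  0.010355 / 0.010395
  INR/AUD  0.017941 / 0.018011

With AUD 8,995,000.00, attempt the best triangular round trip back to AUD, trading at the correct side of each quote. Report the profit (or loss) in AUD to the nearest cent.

Best loop AUD → INR → CHF → AUD:
AUD 8,995,000.00 ÷ 0.018011 (buy INR at ask) = INR 499,417,022.93
INR 499,417,022.93 × 0.010355 (sell INR at bid) = CHF 5,171,463.27
CHF 5,171,463.27 × 1.7763 (sell CHF at bid) = AUD 9,186,070.21

Net profit: AUD 191,070.21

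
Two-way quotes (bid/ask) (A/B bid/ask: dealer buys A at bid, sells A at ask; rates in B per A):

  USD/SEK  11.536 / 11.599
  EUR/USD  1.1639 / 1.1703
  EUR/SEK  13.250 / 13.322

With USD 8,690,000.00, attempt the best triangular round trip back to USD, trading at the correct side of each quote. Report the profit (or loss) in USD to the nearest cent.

Net profit: USD 68,329.15

Best loop USD → SEK → EUR → USD:
USD 8,690,000.00 × 11.536 (sell USD at bid) = SEK 100,247,840.00
SEK 100,247,840.00 ÷ 13.322 (buy EUR at ask) = EUR 7,524,984.24
EUR 7,524,984.24 × 1.1639 (sell EUR at bid) = USD 8,758,329.15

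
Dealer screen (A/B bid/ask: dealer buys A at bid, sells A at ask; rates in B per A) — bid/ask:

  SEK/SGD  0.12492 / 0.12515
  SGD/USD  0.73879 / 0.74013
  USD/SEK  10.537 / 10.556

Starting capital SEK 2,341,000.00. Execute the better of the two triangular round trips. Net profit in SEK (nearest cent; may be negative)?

Best loop SEK → USD → SGD → SEK:
SEK 2,341,000.00 ÷ 10.556 (buy USD at ask) = USD 221,769.61
USD 221,769.61 ÷ 0.74013 (buy SGD at ask) = SGD 299,636.02
SGD 299,636.02 ÷ 0.12515 (buy SEK at ask) = SEK 2,394,215.13

Net profit: SEK 53,215.13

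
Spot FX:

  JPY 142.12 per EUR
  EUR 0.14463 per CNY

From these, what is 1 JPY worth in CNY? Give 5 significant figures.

1 JPY ÷ 142.12 = 0.00703631 EUR
0.00703631 EUR ÷ 0.14463 = 0.0486504 CNY

JPY/CNY = 0.048650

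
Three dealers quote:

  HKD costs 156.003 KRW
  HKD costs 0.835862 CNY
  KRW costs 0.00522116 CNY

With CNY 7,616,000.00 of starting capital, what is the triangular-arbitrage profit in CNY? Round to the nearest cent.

Profit: CNY 199,586.33

Profitable loop is CNY → KRW → HKD → CNY:
CNY 7,616,000.00 ÷ 0.00522116 = KRW 1,458,679,680
KRW 1,458,679,680 ÷ 156.003 = HKD 9,350,330.96
HKD 9,350,330.96 × 0.835862 = CNY 7,815,586.33
Profit = CNY 7,815,586.33 − CNY 7,616,000.00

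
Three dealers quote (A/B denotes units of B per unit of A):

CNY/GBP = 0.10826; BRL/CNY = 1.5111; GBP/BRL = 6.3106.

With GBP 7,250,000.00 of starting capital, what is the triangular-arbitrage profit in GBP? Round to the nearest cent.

Profit: GBP 234,622.28

Profitable loop is GBP → BRL → CNY → GBP:
GBP 7,250,000.00 × 6.3106 = BRL 45,751,850.00
BRL 45,751,850.00 × 1.5111 = CNY 69,135,620.54
CNY 69,135,620.54 × 0.10826 = GBP 7,484,622.28
Profit = GBP 7,484,622.28 − GBP 7,250,000.00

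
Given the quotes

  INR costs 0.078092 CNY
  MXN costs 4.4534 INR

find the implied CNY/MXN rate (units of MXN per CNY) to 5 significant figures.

1 CNY ÷ 0.078092 = 12.8054 INR
12.8054 INR ÷ 4.4534 = 2.87542 MXN

CNY/MXN = 2.8754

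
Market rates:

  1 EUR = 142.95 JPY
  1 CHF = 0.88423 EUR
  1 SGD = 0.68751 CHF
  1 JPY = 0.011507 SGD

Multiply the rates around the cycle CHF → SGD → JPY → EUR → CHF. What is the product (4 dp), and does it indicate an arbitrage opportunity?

Around CHF → SGD → JPY → EUR → CHF: 1 ÷ 0.68751 ÷ 0.011507 ÷ 142.95 ÷ 0.88423 = 1.000022
Product ≈ 1 (deviation 0.002%, within rounding noise).

1.0000 (no arbitrage)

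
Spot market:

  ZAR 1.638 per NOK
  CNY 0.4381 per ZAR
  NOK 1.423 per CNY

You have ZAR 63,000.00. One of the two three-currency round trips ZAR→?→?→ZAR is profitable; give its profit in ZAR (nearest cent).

Profitable loop is ZAR → CNY → NOK → ZAR:
ZAR 63,000.00 × 0.4381 = CNY 27,600.30
CNY 27,600.30 × 1.423 = NOK 39,275.23
NOK 39,275.23 × 1.638 = ZAR 64,332.82
Profit = ZAR 64,332.82 − ZAR 63,000.00

Profit: ZAR 1,332.82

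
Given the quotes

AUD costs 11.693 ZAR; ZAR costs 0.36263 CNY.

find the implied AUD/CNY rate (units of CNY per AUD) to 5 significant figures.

1 AUD × 11.693 = 11.693 ZAR
11.693 ZAR × 0.36263 = 4.24023 CNY

AUD/CNY = 4.2402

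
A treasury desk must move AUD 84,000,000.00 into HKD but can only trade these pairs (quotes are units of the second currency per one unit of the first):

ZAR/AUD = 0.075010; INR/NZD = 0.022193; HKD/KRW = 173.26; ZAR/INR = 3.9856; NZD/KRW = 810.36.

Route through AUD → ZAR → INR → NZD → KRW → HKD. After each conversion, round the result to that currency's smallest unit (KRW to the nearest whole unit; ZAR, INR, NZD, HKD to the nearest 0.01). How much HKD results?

HKD 463,286,376.72

AUD 84,000,000.00 ÷ 0.075010 = ZAR 1,119,850,686.58
ZAR 1,119,850,686.58 × 3.9856 = INR 4,463,276,896.43
INR 4,463,276,896.43 × 0.022193 = NZD 99,053,504.16
NZD 99,053,504.16 × 810.36 = KRW 80,268,997,631
KRW 80,268,997,631 ÷ 173.26 = HKD 463,286,376.72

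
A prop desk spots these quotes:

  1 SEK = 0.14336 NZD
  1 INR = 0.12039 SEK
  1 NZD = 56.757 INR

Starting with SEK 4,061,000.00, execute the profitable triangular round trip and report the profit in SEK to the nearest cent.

Profit: SEK 84,674.03

Profitable loop is SEK → INR → NZD → SEK:
SEK 4,061,000.00 ÷ 0.12039 = INR 33,732,037.54
INR 33,732,037.54 ÷ 56.757 = NZD 594,323.83
NZD 594,323.83 ÷ 0.14336 = SEK 4,145,674.03
Profit = SEK 4,145,674.03 − SEK 4,061,000.00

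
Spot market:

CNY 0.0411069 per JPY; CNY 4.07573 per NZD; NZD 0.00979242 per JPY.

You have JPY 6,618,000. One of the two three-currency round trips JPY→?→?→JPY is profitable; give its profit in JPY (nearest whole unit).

Profit: JPY 198,258

Profitable loop is JPY → CNY → NZD → JPY:
JPY 6,618,000 × 0.0411069 = CNY 272,045.46
CNY 272,045.46 ÷ 4.07573 = NZD 66,747.67
NZD 66,747.67 ÷ 0.00979242 = JPY 6,816,258
Profit = JPY 6,816,258 − JPY 6,618,000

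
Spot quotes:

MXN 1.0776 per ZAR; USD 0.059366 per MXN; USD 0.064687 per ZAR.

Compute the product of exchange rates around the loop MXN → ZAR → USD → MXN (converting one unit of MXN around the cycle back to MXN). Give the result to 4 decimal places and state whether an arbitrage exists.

Around MXN → ZAR → USD → MXN: 1 ÷ 1.0776 × 0.064687 ÷ 0.059366 = 1.011164
Product > 1; profitable direction is MXN → ZAR → USD → MXN.

1.0112 (arbitrage exists)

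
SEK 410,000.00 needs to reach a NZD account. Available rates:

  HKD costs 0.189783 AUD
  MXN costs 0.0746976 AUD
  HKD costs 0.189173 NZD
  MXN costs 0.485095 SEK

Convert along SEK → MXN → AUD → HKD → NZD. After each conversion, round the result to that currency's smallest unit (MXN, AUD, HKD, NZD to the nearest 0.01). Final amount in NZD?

SEK 410,000.00 ÷ 0.485095 = MXN 845,195.27
MXN 845,195.27 × 0.0746976 = AUD 63,134.06
AUD 63,134.06 ÷ 0.189783 = HKD 332,664.46
HKD 332,664.46 × 0.189173 = NZD 62,931.13

NZD 62,931.13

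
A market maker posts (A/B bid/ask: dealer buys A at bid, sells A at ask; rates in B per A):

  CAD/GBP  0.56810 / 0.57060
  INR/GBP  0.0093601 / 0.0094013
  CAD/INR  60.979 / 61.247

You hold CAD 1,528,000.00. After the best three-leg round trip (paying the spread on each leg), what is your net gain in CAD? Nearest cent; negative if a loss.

Net profit: CAD 454.00

Best loop CAD → INR → GBP → CAD:
CAD 1,528,000.00 × 60.979 (sell CAD at bid) = INR 93,175,912.00
INR 93,175,912.00 × 0.0093601 (sell INR at bid) = GBP 872,135.85
GBP 872,135.85 ÷ 0.57060 (buy CAD at ask) = CAD 1,528,454.00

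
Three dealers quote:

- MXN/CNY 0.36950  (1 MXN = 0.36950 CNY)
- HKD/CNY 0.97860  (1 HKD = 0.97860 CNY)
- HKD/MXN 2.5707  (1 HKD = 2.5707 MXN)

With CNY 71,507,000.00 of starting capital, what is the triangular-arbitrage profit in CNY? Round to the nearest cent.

Profitable loop is CNY → MXN → HKD → CNY:
CNY 71,507,000.00 ÷ 0.36950 = MXN 193,523,680.65
MXN 193,523,680.65 ÷ 2.5707 = HKD 75,280,538.63
HKD 75,280,538.63 × 0.97860 = CNY 73,669,535.10
Profit = CNY 73,669,535.10 − CNY 71,507,000.00

Profit: CNY 2,162,535.10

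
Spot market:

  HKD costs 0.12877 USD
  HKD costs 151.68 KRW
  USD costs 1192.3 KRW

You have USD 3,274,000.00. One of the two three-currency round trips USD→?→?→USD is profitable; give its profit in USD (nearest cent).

Profit: USD 39,985.43

Profitable loop is USD → KRW → HKD → USD:
USD 3,274,000.00 × 1192.3 = KRW 3,903,590,200
KRW 3,903,590,200 ÷ 151.68 = HKD 25,735,694.88
HKD 25,735,694.88 × 0.12877 = USD 3,313,985.43
Profit = USD 3,313,985.43 − USD 3,274,000.00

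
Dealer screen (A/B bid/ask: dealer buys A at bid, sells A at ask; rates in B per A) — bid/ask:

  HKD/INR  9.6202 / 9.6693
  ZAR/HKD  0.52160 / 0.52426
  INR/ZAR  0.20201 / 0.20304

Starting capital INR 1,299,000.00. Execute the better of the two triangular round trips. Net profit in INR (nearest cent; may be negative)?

Net profit: INR 17,751.14

Best loop INR → ZAR → HKD → INR:
INR 1,299,000.00 × 0.20201 (sell INR at bid) = ZAR 262,410.99
ZAR 262,410.99 × 0.52160 (sell ZAR at bid) = HKD 136,873.57
HKD 136,873.57 × 9.6202 (sell HKD at bid) = INR 1,316,751.14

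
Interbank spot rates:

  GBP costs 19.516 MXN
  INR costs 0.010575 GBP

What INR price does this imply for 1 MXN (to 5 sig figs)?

1 MXN ÷ 19.516 = 0.05124 GBP
0.05124 GBP ÷ 0.010575 = 4.84539 INR

MXN/INR = 4.8454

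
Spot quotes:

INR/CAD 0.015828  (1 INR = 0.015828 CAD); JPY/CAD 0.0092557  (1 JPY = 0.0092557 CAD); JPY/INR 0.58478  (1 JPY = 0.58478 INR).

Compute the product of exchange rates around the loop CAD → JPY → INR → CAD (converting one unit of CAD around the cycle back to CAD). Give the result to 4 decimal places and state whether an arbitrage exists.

Around CAD → JPY → INR → CAD: 1 ÷ 0.0092557 × 0.58478 × 0.015828 = 1.000021
Product ≈ 1 (deviation 0.002%, within rounding noise).

1.0000 (no arbitrage)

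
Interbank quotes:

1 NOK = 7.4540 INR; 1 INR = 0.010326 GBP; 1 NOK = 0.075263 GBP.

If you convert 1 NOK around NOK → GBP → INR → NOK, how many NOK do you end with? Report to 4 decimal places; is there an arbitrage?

0.9778 (arbitrage exists)

Around NOK → GBP → INR → NOK: 1 × 0.075263 ÷ 0.010326 ÷ 7.4540 = 0.977822
Product < 1; profitable direction is NOK → INR → GBP → NOK.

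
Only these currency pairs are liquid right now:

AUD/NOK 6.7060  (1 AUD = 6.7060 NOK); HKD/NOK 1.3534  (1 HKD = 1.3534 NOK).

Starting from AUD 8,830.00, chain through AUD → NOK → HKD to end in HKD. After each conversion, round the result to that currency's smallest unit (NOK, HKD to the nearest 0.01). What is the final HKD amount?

HKD 43,752.02

AUD 8,830.00 × 6.7060 = NOK 59,213.98
NOK 59,213.98 ÷ 1.3534 = HKD 43,752.02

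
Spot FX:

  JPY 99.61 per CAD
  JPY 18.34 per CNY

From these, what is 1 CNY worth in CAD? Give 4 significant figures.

1 CNY × 18.34 = 18.34 JPY
18.34 JPY ÷ 99.61 = 0.184118 CAD

CNY/CAD = 0.1841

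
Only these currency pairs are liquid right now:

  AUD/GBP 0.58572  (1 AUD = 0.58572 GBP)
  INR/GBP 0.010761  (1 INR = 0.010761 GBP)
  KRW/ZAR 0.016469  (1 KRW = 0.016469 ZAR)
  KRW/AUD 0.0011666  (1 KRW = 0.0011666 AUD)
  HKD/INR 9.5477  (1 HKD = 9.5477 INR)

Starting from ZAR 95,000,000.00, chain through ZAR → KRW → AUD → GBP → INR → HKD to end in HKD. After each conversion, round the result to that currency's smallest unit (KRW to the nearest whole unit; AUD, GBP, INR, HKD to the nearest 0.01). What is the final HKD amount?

HKD 38,363,392.49

ZAR 95,000,000.00 ÷ 0.016469 = KRW 5,768,413,383
KRW 5,768,413,383 × 0.0011666 = AUD 6,729,431.05
AUD 6,729,431.05 × 0.58572 = GBP 3,941,562.35
GBP 3,941,562.35 ÷ 0.010761 = INR 366,282,162.44
INR 366,282,162.44 ÷ 9.5477 = HKD 38,363,392.49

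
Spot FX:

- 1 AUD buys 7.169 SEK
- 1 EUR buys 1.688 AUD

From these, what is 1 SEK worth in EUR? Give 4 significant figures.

SEK/EUR = 0.08264

1 SEK ÷ 7.169 = 0.139489 AUD
0.139489 AUD ÷ 1.688 = 0.0826359 EUR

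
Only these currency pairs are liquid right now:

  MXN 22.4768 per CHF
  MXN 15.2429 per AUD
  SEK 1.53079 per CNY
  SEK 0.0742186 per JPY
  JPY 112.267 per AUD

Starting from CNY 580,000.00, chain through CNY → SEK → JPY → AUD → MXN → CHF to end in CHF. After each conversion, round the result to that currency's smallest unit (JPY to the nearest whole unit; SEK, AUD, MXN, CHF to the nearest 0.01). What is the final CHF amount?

CNY 580,000.00 × 1.53079 = SEK 887,858.20
SEK 887,858.20 ÷ 0.0742186 = JPY 11,962,745
JPY 11,962,745 ÷ 112.267 = AUD 106,556.20
AUD 106,556.20 × 15.2429 = MXN 1,624,225.50
MXN 1,624,225.50 ÷ 22.4768 = CHF 72,262.31

CHF 72,262.31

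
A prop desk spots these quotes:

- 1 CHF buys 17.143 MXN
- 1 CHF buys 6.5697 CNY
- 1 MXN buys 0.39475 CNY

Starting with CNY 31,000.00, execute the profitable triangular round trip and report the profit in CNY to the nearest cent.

Profit: CNY 931.93

Profitable loop is CNY → CHF → MXN → CNY:
CNY 31,000.00 ÷ 6.5697 = CHF 4,718.63
CHF 4,718.63 × 17.143 = MXN 80,891.52
MXN 80,891.52 × 0.39475 = CNY 31,931.93
Profit = CNY 31,931.93 − CNY 31,000.00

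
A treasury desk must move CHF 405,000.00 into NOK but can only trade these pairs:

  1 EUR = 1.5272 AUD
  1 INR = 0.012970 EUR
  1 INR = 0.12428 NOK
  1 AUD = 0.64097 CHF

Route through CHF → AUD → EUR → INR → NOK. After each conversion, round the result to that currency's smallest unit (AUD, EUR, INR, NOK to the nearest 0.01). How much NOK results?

CHF 405,000.00 ÷ 0.64097 = AUD 631,854.85
AUD 631,854.85 ÷ 1.5272 = EUR 413,734.19
EUR 413,734.19 ÷ 0.012970 = INR 31,899,320.74
INR 31,899,320.74 × 0.12428 = NOK 3,964,447.58

NOK 3,964,447.58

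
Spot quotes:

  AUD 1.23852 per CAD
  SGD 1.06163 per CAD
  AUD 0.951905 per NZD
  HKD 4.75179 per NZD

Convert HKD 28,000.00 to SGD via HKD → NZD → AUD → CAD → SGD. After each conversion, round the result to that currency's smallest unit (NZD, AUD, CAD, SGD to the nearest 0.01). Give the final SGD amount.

HKD 28,000.00 ÷ 4.75179 = NZD 5,892.52
NZD 5,892.52 × 0.951905 = AUD 5,609.12
AUD 5,609.12 ÷ 1.23852 = CAD 4,528.89
CAD 4,528.89 × 1.06163 = SGD 4,808.01

SGD 4,808.01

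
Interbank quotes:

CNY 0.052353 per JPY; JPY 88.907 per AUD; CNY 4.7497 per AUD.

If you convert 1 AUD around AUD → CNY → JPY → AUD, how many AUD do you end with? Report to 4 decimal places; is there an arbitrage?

1.0204 (arbitrage exists)

Around AUD → CNY → JPY → AUD: 1 × 4.7497 ÷ 0.052353 ÷ 88.907 = 1.020443
Product > 1; profitable direction is AUD → CNY → JPY → AUD.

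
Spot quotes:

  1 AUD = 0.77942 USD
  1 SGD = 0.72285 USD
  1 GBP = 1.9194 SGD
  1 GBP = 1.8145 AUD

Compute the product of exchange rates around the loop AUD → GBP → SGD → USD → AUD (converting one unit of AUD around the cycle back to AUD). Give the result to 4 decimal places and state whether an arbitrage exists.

0.9810 (arbitrage exists)

Around AUD → GBP → SGD → USD → AUD: 1 ÷ 1.8145 × 1.9194 × 0.72285 ÷ 0.77942 = 0.981036
Product < 1; profitable direction is AUD → USD → SGD → GBP → AUD.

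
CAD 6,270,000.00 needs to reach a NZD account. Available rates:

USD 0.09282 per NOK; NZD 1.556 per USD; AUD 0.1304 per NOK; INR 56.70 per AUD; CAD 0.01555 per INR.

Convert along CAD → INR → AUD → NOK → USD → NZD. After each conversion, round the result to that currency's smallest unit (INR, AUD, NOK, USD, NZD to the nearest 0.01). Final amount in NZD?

NZD 7,876,398.01

CAD 6,270,000.00 ÷ 0.01555 = INR 403,215,434.08
INR 403,215,434.08 ÷ 56.70 = AUD 7,111,383.32
AUD 7,111,383.32 ÷ 0.1304 = NOK 54,535,148.16
NOK 54,535,148.16 × 0.09282 = USD 5,061,952.45
USD 5,061,952.45 × 1.556 = NZD 7,876,398.01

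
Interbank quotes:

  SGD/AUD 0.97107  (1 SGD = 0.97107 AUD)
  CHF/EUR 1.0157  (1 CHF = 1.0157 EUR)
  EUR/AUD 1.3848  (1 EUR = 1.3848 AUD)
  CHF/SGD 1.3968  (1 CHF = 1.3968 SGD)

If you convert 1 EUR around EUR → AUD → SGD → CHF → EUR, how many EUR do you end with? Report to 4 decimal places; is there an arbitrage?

1.0370 (arbitrage exists)

Around EUR → AUD → SGD → CHF → EUR: 1 × 1.3848 ÷ 0.97107 ÷ 1.3968 × 1.0157 = 1.036974
Product > 1; profitable direction is EUR → AUD → SGD → CHF → EUR.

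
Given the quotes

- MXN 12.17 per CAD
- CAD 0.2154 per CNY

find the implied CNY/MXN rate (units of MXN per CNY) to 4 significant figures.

CNY/MXN = 2.621

1 CNY × 0.2154 = 0.2154 CAD
0.2154 CAD × 12.17 = 2.62142 MXN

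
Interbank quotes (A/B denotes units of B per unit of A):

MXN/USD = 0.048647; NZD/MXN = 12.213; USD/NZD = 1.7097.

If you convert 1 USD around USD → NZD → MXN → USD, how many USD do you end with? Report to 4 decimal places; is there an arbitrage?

Around USD → NZD → MXN → USD: 1 × 1.7097 × 12.213 × 0.048647 = 1.015777
Product > 1; profitable direction is USD → NZD → MXN → USD.

1.0158 (arbitrage exists)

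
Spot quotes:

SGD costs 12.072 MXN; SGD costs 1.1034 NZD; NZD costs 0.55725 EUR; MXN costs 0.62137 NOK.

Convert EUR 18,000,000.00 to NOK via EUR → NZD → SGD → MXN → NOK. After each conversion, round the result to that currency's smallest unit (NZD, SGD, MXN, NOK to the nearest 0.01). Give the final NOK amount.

NOK 219,593,234.90

EUR 18,000,000.00 ÷ 0.55725 = NZD 32,301,480.48
NZD 32,301,480.48 ÷ 1.1034 = SGD 29,274,497.44
SGD 29,274,497.44 × 12.072 = MXN 353,401,733.10
MXN 353,401,733.10 × 0.62137 = NOK 219,593,234.90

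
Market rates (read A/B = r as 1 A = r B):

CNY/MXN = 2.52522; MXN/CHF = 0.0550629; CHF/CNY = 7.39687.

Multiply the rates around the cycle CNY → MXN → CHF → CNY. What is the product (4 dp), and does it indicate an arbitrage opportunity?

1.0285 (arbitrage exists)

Around CNY → MXN → CHF → CNY: 1 × 2.52522 × 0.0550629 × 7.39687 = 1.028505
Product > 1; profitable direction is CNY → MXN → CHF → CNY.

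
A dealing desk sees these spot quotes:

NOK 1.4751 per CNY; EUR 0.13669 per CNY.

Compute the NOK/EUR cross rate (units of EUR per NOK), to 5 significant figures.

NOK/EUR = 0.092665

1 NOK ÷ 1.4751 = 0.67792 CNY
0.67792 CNY × 0.13669 = 0.0926649 EUR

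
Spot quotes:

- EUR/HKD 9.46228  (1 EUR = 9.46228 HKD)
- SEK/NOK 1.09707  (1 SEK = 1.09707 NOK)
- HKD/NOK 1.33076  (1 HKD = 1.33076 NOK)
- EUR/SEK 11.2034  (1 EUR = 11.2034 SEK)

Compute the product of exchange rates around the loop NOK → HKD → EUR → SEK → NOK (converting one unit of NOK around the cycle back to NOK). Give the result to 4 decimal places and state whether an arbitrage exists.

0.9761 (arbitrage exists)

Around NOK → HKD → EUR → SEK → NOK: 1 ÷ 1.33076 ÷ 9.46228 × 11.2034 × 1.09707 = 0.976087
Product < 1; profitable direction is NOK → SEK → EUR → HKD → NOK.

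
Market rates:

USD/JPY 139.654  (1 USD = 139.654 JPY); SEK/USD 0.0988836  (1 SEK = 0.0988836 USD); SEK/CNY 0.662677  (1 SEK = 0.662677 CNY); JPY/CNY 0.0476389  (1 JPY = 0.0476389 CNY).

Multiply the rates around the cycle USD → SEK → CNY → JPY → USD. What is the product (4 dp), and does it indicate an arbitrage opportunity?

Around USD → SEK → CNY → JPY → USD: 1 ÷ 0.0988836 × 0.662677 ÷ 0.0476389 ÷ 139.654 = 1.007309
Product > 1; profitable direction is USD → SEK → CNY → JPY → USD.

1.0073 (arbitrage exists)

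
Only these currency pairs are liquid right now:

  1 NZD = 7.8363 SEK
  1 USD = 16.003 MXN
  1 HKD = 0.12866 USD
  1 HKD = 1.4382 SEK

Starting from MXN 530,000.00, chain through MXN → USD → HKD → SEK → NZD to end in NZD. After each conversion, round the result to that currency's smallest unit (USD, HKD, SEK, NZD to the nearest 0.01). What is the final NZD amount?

NZD 47,243.18

MXN 530,000.00 ÷ 16.003 = USD 33,118.79
USD 33,118.79 ÷ 0.12866 = HKD 257,413.26
HKD 257,413.26 × 1.4382 = SEK 370,211.75
SEK 370,211.75 ÷ 7.8363 = NZD 47,243.18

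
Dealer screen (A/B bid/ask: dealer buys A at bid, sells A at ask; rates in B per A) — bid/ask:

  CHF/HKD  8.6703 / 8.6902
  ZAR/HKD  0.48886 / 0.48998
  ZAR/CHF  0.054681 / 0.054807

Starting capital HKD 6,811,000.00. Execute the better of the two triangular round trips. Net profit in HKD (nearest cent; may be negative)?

Net profit: HKD 179,843.53

Best loop HKD → CHF → ZAR → HKD:
HKD 6,811,000.00 ÷ 8.6902 (buy CHF at ask) = CHF 783,756.42
CHF 783,756.42 ÷ 0.054807 (buy ZAR at ask) = ZAR 14,300,297.69
ZAR 14,300,297.69 × 0.48886 (sell ZAR at bid) = HKD 6,990,843.53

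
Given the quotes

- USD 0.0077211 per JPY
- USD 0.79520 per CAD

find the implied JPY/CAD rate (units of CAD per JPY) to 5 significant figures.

JPY/CAD = 0.0097096

1 JPY × 0.0077211 = 0.0077211 USD
0.0077211 USD ÷ 0.79520 = 0.00970963 CAD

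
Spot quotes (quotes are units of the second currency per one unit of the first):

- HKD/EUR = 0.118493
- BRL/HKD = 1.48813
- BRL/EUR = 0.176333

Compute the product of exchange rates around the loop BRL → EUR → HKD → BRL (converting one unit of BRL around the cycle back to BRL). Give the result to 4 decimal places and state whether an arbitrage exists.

Around BRL → EUR → HKD → BRL: 1 × 0.176333 ÷ 0.118493 ÷ 1.48813 = 1.000000
Product ≈ 1 (deviation 0.000%, within rounding noise).

1.0000 (no arbitrage)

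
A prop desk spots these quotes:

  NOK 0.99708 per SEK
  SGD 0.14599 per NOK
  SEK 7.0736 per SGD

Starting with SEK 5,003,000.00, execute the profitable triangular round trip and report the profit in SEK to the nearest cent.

Profitable loop is SEK → NOK → SGD → SEK:
SEK 5,003,000.00 × 0.99708 = NOK 4,988,391.24
NOK 4,988,391.24 × 0.14599 = SGD 728,255.24
SGD 728,255.24 × 7.0736 = SEK 5,151,386.25
Profit = SEK 5,151,386.25 − SEK 5,003,000.00

Profit: SEK 148,386.25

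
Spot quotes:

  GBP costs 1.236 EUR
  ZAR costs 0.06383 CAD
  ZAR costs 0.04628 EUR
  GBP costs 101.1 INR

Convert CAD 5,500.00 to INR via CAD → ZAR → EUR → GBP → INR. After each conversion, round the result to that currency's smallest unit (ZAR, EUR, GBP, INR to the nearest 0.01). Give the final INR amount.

CAD 5,500.00 ÷ 0.06383 = ZAR 86,166.38
ZAR 86,166.38 × 0.04628 = EUR 3,987.78
EUR 3,987.78 ÷ 1.236 = GBP 3,226.36
GBP 3,226.36 × 101.1 = INR 326,185.00

INR 326,185.00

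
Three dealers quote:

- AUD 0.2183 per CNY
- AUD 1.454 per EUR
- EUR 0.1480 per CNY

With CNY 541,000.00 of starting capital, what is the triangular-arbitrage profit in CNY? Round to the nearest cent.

Profitable loop is CNY → AUD → EUR → CNY:
CNY 541,000.00 × 0.2183 = AUD 118,100.30
AUD 118,100.30 ÷ 1.454 = EUR 81,224.42
EUR 81,224.42 ÷ 0.1480 = CNY 548,813.62
Profit = CNY 548,813.62 − CNY 541,000.00

Profit: CNY 7,813.62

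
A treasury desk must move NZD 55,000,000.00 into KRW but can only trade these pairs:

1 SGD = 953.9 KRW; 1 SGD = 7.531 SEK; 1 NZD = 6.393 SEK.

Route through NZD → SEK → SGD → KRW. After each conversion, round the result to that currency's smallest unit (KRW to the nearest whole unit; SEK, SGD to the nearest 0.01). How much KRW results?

NZD 55,000,000.00 × 6.393 = SEK 351,615,000.00
SEK 351,615,000.00 ÷ 7.531 = SGD 46,689,018.72
SGD 46,689,018.72 × 953.9 = KRW 44,536,654,957

KRW 44,536,654,957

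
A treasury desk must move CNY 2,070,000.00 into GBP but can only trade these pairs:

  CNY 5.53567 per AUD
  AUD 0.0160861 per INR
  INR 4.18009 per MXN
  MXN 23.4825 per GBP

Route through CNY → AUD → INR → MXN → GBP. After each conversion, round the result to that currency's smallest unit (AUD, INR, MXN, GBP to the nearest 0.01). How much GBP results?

GBP 236,820.57

CNY 2,070,000.00 ÷ 5.53567 = AUD 373,938.48
AUD 373,938.48 ÷ 0.0160861 = INR 23,246,062.13
INR 23,246,062.13 ÷ 4.18009 = MXN 5,561,139.15
MXN 5,561,139.15 ÷ 23.4825 = GBP 236,820.57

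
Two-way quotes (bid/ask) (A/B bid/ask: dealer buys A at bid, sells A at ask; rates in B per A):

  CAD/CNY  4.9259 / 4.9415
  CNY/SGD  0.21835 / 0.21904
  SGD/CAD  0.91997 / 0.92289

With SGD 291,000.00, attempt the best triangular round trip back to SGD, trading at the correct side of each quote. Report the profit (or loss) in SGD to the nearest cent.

Best loop SGD → CNY → CAD → SGD:
SGD 291,000.00 ÷ 0.21904 (buy CNY at ask) = CNY 1,328,524.47
CNY 1,328,524.47 ÷ 4.9415 (buy CAD at ask) = CAD 268,850.44
CAD 268,850.44 ÷ 0.92289 (buy SGD at ask) = SGD 291,313.64

Net profit: SGD 313.64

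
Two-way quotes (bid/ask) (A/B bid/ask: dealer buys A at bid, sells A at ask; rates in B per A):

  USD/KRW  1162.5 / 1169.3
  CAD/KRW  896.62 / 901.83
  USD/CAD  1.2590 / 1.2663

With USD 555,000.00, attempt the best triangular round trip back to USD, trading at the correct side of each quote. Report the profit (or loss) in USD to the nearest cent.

Net profit: USD 9,969.05

Best loop USD → KRW → CAD → USD:
USD 555,000.00 × 1162.5 (sell USD at bid) = KRW 645,187,500
KRW 645,187,500 ÷ 901.83 (buy CAD at ask) = CAD 715,420.31
CAD 715,420.31 ÷ 1.2663 (buy USD at ask) = USD 564,969.05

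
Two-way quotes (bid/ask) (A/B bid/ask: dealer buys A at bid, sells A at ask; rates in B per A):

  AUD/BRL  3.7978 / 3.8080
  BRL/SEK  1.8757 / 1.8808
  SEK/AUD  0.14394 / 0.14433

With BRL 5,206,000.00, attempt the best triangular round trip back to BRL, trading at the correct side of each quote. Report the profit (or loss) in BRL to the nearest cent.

Net profit: BRL 132,031.48

Best loop BRL → SEK → AUD → BRL:
BRL 5,206,000.00 × 1.8757 (sell BRL at bid) = SEK 9,764,894.20
SEK 9,764,894.20 × 0.14394 (sell SEK at bid) = AUD 1,405,558.87
AUD 1,405,558.87 × 3.7978 (sell AUD at bid) = BRL 5,338,031.48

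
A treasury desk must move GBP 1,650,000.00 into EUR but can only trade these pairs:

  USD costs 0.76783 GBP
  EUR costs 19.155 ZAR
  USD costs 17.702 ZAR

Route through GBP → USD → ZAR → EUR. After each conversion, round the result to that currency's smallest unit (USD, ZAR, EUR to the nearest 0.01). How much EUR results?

GBP 1,650,000.00 ÷ 0.76783 = USD 2,148,913.17
USD 2,148,913.17 × 17.702 = ZAR 38,040,060.94
ZAR 38,040,060.94 ÷ 19.155 = EUR 1,985,907.65

EUR 1,985,907.65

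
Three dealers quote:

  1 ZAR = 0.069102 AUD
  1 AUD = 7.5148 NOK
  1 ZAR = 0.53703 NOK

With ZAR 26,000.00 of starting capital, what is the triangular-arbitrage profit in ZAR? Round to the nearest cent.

Profit: ZAR 888.33

Profitable loop is ZAR → NOK → AUD → ZAR:
ZAR 26,000.00 × 0.53703 = NOK 13,962.78
NOK 13,962.78 ÷ 7.5148 = AUD 1,858.04
AUD 1,858.04 ÷ 0.069102 = ZAR 26,888.33
Profit = ZAR 26,888.33 − ZAR 26,000.00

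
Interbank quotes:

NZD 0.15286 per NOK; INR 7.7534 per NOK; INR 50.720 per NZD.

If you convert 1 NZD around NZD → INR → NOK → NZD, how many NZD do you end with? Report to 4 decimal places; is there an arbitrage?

Around NZD → INR → NOK → NZD: 1 × 50.720 ÷ 7.7534 × 0.15286 = 0.999956
Product ≈ 1 (deviation 0.004%, within rounding noise).

1.0000 (no arbitrage)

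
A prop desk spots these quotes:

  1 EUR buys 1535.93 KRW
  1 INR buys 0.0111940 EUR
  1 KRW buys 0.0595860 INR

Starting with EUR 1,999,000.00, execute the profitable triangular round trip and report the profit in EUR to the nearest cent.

Profit: EUR 48,923.61

Profitable loop is EUR → KRW → INR → EUR:
EUR 1,999,000.00 × 1535.93 = KRW 3,070,324,070
KRW 3,070,324,070 × 0.0595860 = INR 182,948,330.04
INR 182,948,330.04 × 0.0111940 = EUR 2,047,923.61
Profit = EUR 2,047,923.61 − EUR 1,999,000.00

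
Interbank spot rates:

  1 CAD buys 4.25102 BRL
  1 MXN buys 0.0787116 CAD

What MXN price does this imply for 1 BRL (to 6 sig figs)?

BRL/MXN = 2.98860

1 BRL ÷ 4.25102 = 0.235238 CAD
0.235238 CAD ÷ 0.0787116 = 2.9886 MXN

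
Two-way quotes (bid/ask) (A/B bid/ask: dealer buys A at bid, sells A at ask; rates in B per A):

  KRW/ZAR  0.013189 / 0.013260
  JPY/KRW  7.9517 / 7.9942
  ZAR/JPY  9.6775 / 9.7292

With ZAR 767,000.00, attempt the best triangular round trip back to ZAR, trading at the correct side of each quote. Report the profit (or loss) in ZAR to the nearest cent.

Net profit: ZAR 11,449.42

Best loop ZAR → JPY → KRW → ZAR:
ZAR 767,000.00 × 9.6775 (sell ZAR at bid) = JPY 7,422,642
JPY 7,422,642 × 7.9517 (sell JPY at bid) = KRW 59,022,626
KRW 59,022,626 × 0.013189 (sell KRW at bid) = ZAR 778,449.42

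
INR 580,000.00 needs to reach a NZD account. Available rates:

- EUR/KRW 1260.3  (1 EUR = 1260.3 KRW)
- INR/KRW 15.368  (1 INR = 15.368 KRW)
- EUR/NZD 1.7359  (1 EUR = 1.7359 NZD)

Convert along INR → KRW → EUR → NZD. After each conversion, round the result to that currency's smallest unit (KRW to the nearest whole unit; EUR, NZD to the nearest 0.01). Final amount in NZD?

NZD 12,277.10

INR 580,000.00 × 15.368 = KRW 8,913,440
KRW 8,913,440 ÷ 1260.3 = EUR 7,072.47
EUR 7,072.47 × 1.7359 = NZD 12,277.10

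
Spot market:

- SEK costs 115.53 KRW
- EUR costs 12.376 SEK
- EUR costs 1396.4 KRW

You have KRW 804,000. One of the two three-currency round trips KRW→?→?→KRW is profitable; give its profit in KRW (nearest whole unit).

Profit: KRW 19,230

Profitable loop is KRW → EUR → SEK → KRW:
KRW 804,000 ÷ 1396.4 = EUR 575.77
EUR 575.77 × 12.376 = SEK 7,125.68
SEK 7,125.68 × 115.53 = KRW 823,230
Profit = KRW 823,230 − KRW 804,000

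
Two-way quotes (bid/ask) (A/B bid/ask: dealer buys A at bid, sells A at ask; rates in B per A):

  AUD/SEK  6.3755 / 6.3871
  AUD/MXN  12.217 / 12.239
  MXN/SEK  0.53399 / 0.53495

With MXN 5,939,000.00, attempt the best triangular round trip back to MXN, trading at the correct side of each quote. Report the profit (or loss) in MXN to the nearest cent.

Net profit: MXN 127,068.46

Best loop MXN → SEK → AUD → MXN:
MXN 5,939,000.00 × 0.53399 (sell MXN at bid) = SEK 3,171,366.61
SEK 3,171,366.61 ÷ 6.3871 (buy AUD at ask) = AUD 496,526.84
AUD 496,526.84 × 12.217 (sell AUD at bid) = MXN 6,066,068.46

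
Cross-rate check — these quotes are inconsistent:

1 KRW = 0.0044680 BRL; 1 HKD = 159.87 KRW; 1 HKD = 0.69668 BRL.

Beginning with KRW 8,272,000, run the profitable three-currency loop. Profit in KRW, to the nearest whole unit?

Profit: KRW 209,200

Profitable loop is KRW → BRL → HKD → KRW:
KRW 8,272,000 × 0.0044680 = BRL 36,959.30
BRL 36,959.30 ÷ 0.69668 = HKD 53,050.61
HKD 53,050.61 × 159.87 = KRW 8,481,200
Profit = KRW 8,481,200 − KRW 8,272,000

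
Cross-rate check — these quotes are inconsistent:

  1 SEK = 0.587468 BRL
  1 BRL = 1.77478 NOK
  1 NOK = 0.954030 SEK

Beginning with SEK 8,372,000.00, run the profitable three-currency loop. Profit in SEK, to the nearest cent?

Profit: SEK 44,634.09

Profitable loop is SEK → NOK → BRL → SEK:
SEK 8,372,000.00 ÷ 0.954030 = NOK 8,775,405.39
NOK 8,775,405.39 ÷ 1.77478 = BRL 4,944,503.20
BRL 4,944,503.20 ÷ 0.587468 = SEK 8,416,634.09
Profit = SEK 8,416,634.09 − SEK 8,372,000.00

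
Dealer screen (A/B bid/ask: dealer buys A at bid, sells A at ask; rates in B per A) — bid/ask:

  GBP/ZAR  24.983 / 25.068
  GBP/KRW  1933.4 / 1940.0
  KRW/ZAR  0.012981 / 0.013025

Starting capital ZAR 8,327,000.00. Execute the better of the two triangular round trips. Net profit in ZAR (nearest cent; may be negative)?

Net profit: ZAR 9,787.71

Best loop ZAR → GBP → KRW → ZAR:
ZAR 8,327,000.00 ÷ 25.068 (buy GBP at ask) = GBP 332,176.48
GBP 332,176.48 × 1933.4 (sell GBP at bid) = KRW 642,230,006
KRW 642,230,006 × 0.012981 (sell KRW at bid) = ZAR 8,336,787.71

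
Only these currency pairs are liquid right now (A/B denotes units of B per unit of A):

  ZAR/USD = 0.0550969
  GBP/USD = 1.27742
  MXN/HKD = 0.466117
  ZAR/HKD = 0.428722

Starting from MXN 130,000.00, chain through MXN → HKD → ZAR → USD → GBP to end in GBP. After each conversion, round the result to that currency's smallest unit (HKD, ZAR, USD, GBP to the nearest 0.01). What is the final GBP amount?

MXN 130,000.00 × 0.466117 = HKD 60,595.21
HKD 60,595.21 ÷ 0.428722 = ZAR 141,339.17
ZAR 141,339.17 × 0.0550969 = USD 7,787.35
USD 7,787.35 ÷ 1.27742 = GBP 6,096.15

GBP 6,096.15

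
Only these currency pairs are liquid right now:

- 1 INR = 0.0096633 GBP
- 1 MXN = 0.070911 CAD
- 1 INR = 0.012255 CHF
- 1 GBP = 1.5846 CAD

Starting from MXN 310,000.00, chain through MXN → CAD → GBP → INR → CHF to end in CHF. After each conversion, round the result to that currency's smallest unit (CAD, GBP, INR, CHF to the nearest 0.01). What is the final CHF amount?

MXN 310,000.00 × 0.070911 = CAD 21,982.41
CAD 21,982.41 ÷ 1.5846 = GBP 13,872.53
GBP 13,872.53 ÷ 0.0096633 = INR 1,435,589.29
INR 1,435,589.29 × 0.012255 = CHF 17,593.15

CHF 17,593.15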